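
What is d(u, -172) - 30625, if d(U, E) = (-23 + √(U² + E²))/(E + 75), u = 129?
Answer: -2970817/97 ≈ -30627.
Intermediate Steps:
d(U, E) = (-23 + √(E² + U²))/(75 + E)
d(u, -172) - 30625 = (-23 + √((-172)² + 129²))/(75 - 172) - 30625 = (-23 + √(29584 + 16641))/(-97) - 30625 = -(-23 + √46225)/97 - 30625 = -(-23 + 215)/97 - 30625 = -1/97*192 - 30625 = -192/97 - 30625 = -2970817/97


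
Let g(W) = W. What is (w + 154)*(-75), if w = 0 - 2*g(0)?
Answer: -11550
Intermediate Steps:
w = 0 (w = 0 - 2*0 = 0 + 0 = 0)
(w + 154)*(-75) = (0 + 154)*(-75) = 154*(-75) = -11550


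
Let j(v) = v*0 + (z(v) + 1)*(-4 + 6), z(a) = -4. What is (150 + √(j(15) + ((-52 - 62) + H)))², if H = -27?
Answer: 22353 + 2100*I*√3 ≈ 22353.0 + 3637.3*I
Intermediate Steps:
j(v) = -6 (j(v) = v*0 + (-4 + 1)*(-4 + 6) = 0 - 3*2 = 0 - 6 = -6)
(150 + √(j(15) + ((-52 - 62) + H)))² = (150 + √(-6 + ((-52 - 62) - 27)))² = (150 + √(-6 + (-114 - 27)))² = (150 + √(-6 - 141))² = (150 + √(-147))² = (150 + 7*I*√3)²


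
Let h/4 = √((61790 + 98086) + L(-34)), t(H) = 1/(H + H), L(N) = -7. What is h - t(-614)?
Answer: 1/1228 + 4*√159869 ≈ 1599.3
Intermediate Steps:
t(H) = 1/(2*H)
h = 4*√159869 (h = 4*√((61790 + 98086) - 7) = 4*√(159876 - 7) = 4*√159869 ≈ 1599.3)
h - t(-614) = 4*√159869 - 1/(2*(-614)) = 4*√159869 - (-1)/(2*614) = 4*√159869 - 1*(-1/1228) = 4*√159869 + 1/1228 = 1/1228 + 4*√159869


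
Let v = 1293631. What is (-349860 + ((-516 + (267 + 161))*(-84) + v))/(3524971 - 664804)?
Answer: 951163/2860167 ≈ 0.33255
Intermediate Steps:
(-349860 + ((-516 + (267 + 161))*(-84) + v))/(3524971 - 664804) = (-349860 + ((-516 + (267 + 161))*(-84) + 1293631))/(3524971 - 664804) = (-349860 + ((-516 + 428)*(-84) + 1293631))/2860167 = (-349860 + (-88*(-84) + 1293631))*(1/2860167) = (-349860 + (7392 + 1293631))*(1/2860167) = (-349860 + 1301023)*(1/2860167) = 951163*(1/2860167) = 951163/2860167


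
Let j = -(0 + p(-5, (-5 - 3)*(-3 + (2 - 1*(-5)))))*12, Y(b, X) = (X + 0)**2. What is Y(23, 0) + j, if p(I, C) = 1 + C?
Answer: 372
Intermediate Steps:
Y(b, X) = X**2
j = 372 (j = -(0 + (1 + (-5 - 3)*(-3 + (2 - 1*(-5)))))*12 = -(0 + (1 - 8*(-3 + (2 + 5))))*12 = -(0 + (1 - 8*(-3 + 7)))*12 = -(0 + (1 - 8*4))*12 = -(0 + (1 - 32))*12 = -(0 - 31)*12 = -(-31)*12 = -1*(-372) = 372)
Y(23, 0) + j = 0**2 + 372 = 0 + 372 = 372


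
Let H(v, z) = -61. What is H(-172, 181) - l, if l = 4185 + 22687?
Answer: -26933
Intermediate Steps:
l = 26872
H(-172, 181) - l = -61 - 1*26872 = -61 - 26872 = -26933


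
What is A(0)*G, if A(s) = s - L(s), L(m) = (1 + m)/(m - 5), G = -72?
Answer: -72/5 ≈ -14.400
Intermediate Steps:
L(m) = (1 + m)/(-5 + m)
A(s) = s - (1 + s)/(-5 + s)
A(0)*G = ((-1 - 1*0 + 0*(-5 + 0))/(-5 + 0))*(-72) = ((-1 + 0 + 0*(-5))/(-5))*(-72) = -(-1 + 0 + 0)/5*(-72) = -1/5*(-1)*(-72) = (1/5)*(-72) = -72/5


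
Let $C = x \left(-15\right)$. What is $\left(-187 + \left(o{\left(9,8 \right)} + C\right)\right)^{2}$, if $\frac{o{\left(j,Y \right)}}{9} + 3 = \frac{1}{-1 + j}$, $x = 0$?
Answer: $\frac{2900209}{64} \approx 45316.0$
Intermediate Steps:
$o{\left(j,Y \right)} = -27 + \frac{9}{-1 + j}$
$C = 0$ ($C = 0 \left(-15\right) = 0$)
$\left(-187 + \left(o{\left(9,8 \right)} + C\right)\right)^{2} = \left(-187 + \left(\frac{9 \left(4 - 27\right)}{-1 + 9} + 0\right)\right)^{2} = \left(-187 + \left(\frac{9 \left(4 - 27\right)}{8} + 0\right)\right)^{2} = \left(-187 + \left(9 \cdot \frac{1}{8} \left(-23\right) + 0\right)\right)^{2} = \left(-187 + \left(- \frac{207}{8} + 0\right)\right)^{2} = \left(-187 - \frac{207}{8}\right)^{2} = \left(- \frac{1703}{8}\right)^{2} = \frac{2900209}{64}$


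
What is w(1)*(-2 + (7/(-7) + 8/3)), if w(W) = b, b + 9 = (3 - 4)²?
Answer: 8/3 ≈ 2.6667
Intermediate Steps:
b = -8 (b = -9 + (3 - 4)² = -9 + (-1)² = -9 + 1 = -8)
w(W) = -8
w(1)*(-2 + (7/(-7) + 8/3)) = -8*(-2 + (7/(-7) + 8/3)) = -8*(-2 + (7*(-⅐) + 8*(⅓))) = -8*(-2 + (-1 + 8/3)) = -8*(-2 + 5/3) = -8*(-⅓) = 8/3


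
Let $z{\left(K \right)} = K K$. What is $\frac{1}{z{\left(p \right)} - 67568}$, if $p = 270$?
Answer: $\frac{1}{5332} \approx 0.00018755$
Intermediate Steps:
$z{\left(K \right)} = K^{2}$
$\frac{1}{z{\left(p \right)} - 67568} = \frac{1}{270^{2} - 67568} = \frac{1}{72900 - 67568} = \frac{1}{5332}$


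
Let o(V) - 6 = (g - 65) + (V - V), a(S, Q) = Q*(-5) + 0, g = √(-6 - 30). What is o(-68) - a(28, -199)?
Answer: -1054 + 6*I ≈ -1054.0 + 6.0*I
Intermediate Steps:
g = 6*I (g = √(-36) = 6*I ≈ 6.0*I)
a(S, Q) = -5*Q (a(S, Q) = -5*Q + 0 = -5*Q)
o(V) = -59 + 6*I (o(V) = 6 + ((6*I - 65) + (V - V)) = 6 + ((-65 + 6*I) + 0) = 6 + (-65 + 6*I) = -59 + 6*I)
o(-68) - a(28, -199) = (-59 + 6*I) - (-5)*(-199) = (-59 + 6*I) - 1*995 = (-59 + 6*I) - 995 = -1054 + 6*I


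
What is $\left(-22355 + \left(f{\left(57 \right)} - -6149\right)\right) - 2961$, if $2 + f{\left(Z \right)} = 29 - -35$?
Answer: $-19105$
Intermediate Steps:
$f{\left(Z \right)} = 62$ ($f{\left(Z \right)} = -2 + \left(29 - -35\right) = -2 + \left(29 + 35\right) = -2 + 64 = 62$)
$\left(-22355 + \left(f{\left(57 \right)} - -6149\right)\right) - 2961 = \left(-22355 + \left(62 - -6149\right)\right) - 2961 = \left(-22355 + \left(62 + 6149\right)\right) - 2961 = \left(-22355 + 6211\right) - 2961 = -16144 - 2961 = -19105$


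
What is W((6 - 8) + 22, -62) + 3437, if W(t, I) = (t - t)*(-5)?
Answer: 3437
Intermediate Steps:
W(t, I) = 0 (W(t, I) = 0*(-5) = 0)
W((6 - 8) + 22, -62) + 3437 = 0 + 3437 = 3437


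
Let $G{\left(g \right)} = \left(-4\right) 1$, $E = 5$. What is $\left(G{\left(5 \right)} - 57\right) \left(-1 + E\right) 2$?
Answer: $-488$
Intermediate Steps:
$G{\left(g \right)} = -4$
$\left(G{\left(5 \right)} - 57\right) \left(-1 + E\right) 2 = \left(-4 - 57\right) \left(-1 + 5\right) 2 = - 61 \cdot 4 \cdot 2 = \left(-61\right) 8 = -488$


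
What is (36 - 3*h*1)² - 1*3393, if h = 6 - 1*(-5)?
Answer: -3384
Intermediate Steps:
h = 11 (h = 6 + 5 = 11)
(36 - 3*h*1)² - 1*3393 = (36 - 3*11*1)² - 1*3393 = (36 - 33*1)² - 3393 = (36 - 33)² - 3393 = 3² - 3393 = 9 - 3393 = -3384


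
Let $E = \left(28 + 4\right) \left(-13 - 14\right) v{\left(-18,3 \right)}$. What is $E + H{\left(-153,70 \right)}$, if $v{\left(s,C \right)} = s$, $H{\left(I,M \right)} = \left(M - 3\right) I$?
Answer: $5301$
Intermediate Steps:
$H{\left(I,M \right)} = I \left(-3 + M\right)$ ($H{\left(I,M \right)} = \left(-3 + M\right) I = I \left(-3 + M\right)$)
$E = 15552$ ($E = \left(28 + 4\right) \left(-13 - 14\right) \left(-18\right) = 32 \left(-27\right) \left(-18\right) = \left(-864\right) \left(-18\right) = 15552$)
$E + H{\left(-153,70 \right)} = 15552 - 153 \left(-3 + 70\right) = 15552 - 10251 = 5301$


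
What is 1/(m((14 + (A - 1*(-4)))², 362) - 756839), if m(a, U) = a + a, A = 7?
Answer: -1/755589 ≈ -1.3235e-6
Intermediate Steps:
m(a, U) = 2*a
1/(m((14 + (A - 1*(-4)))², 362) - 756839) = 1/(2*(14 + (7 - 1*(-4)))² - 756839) = 1/(2*(14 + (7 + 4))² - 756839) = 1/(2*(14 + 11)² - 756839) = 1/(2*25² - 756839) = 1/(2*625 - 756839) = 1/(1250 - 756839) = 1/(-755589) = -1/755589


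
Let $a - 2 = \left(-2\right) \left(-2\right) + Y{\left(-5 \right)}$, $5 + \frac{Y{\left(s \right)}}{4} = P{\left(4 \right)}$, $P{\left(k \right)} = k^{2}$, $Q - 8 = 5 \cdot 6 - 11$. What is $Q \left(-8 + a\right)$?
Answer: $1134$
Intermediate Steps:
$Q = 27$ ($Q = 8 + \left(5 \cdot 6 - 11\right) = 8 + \left(30 - 11\right) = 8 + 19 = 27$)
$Y{\left(s \right)} = 44$ ($Y{\left(s \right)} = -20 + 4 \cdot 4^{2} = -20 + 4 \cdot 16 = -20 + 64 = 44$)
$a = 50$ ($a = 2 + \left(\left(-2\right) \left(-2\right) + 44\right) = 2 + \left(4 + 44\right) = 2 + 48 = 50$)
$Q \left(-8 + a\right) = 27 \left(-8 + 50\right) = 27 \cdot 42 = 1134$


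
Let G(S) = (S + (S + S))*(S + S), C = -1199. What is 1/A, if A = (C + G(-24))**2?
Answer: 1/5094049 ≈ 1.9631e-7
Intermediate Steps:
G(S) = 6*S**2 (G(S) = (S + 2*S)*(2*S) = (3*S)*(2*S) = 6*S**2)
A = 5094049 (A = (-1199 + 6*(-24)**2)**2 = (-1199 + 6*576)**2 = (-1199 + 3456)**2 = 2257**2 = 5094049)
1/A = 1/5094049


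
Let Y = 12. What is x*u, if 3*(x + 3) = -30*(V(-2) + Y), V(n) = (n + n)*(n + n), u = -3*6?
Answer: 5094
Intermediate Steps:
u = -18
V(n) = 4*n**2 (V(n) = (2*n)*(2*n) = 4*n**2)
x = -283 (x = -3 + (-30*(4*(-2)**2 + 12))/3 = -3 + (-30*(4*4 + 12))/3 = -3 + (-30*(16 + 12))/3 = -3 + (-30*28)/3 = -3 + (1/3)*(-840) = -3 - 280 = -283)
x*u = -283*(-18) = 5094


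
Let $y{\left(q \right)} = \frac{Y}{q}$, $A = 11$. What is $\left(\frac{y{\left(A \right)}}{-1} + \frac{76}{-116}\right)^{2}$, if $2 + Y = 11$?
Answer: $\frac{220900}{101761} \approx 2.1708$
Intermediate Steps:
$Y = 9$ ($Y = -2 + 11 = 9$)
$y{\left(q \right)} = \frac{9}{q}$
$\left(\frac{y{\left(A \right)}}{-1} + \frac{76}{-116}\right)^{2} = \left(\frac{9 \cdot \frac{1}{11}}{-1} + \frac{76}{-116}\right)^{2} = \left(9 \cdot \frac{1}{11} \left(-1\right) + 76 \left(- \frac{1}{116}\right)\right)^{2} = \left(\frac{9}{11} \left(-1\right) - \frac{19}{29}\right)^{2} = \left(- \frac{9}{11} - \frac{19}{29}\right)^{2} = \left(- \frac{470}{319}\right)^{2} = \frac{220900}{101761}$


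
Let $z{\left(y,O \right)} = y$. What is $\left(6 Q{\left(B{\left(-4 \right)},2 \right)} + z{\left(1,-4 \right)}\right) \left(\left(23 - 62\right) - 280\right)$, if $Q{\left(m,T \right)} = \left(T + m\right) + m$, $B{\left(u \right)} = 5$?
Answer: $-23287$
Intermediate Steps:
$Q{\left(m,T \right)} = T + 2 m$
$\left(6 Q{\left(B{\left(-4 \right)},2 \right)} + z{\left(1,-4 \right)}\right) \left(\left(23 - 62\right) - 280\right) = \left(6 \left(2 + 2 \cdot 5\right) + 1\right) \left(\left(23 - 62\right) - 280\right) = \left(6 \left(2 + 10\right) + 1\right) \left(-39 - 280\right) = \left(6 \cdot 12 + 1\right) \left(-319\right) = \left(72 + 1\right) \left(-319\right) = 73 \left(-319\right) = -23287$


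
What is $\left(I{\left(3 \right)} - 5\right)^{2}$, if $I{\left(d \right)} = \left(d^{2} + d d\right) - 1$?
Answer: $144$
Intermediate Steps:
$I{\left(d \right)} = -1 + 2 d^{2}$ ($I{\left(d \right)} = \left(d^{2} + d^{2}\right) - 1 = 2 d^{2} - 1 = -1 + 2 d^{2}$)
$\left(I{\left(3 \right)} - 5\right)^{2} = \left(\left(-1 + 2 \cdot 3^{2}\right) - 5\right)^{2} = \left(\left(-1 + 2 \cdot 9\right) - 5\right)^{2} = \left(\left(-1 + 18\right) - 5\right)^{2} = \left(17 - 5\right)^{2} = 12^{2} = 144$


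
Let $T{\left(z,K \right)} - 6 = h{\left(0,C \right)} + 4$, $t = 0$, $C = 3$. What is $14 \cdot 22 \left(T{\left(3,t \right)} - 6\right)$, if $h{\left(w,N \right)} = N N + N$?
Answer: $4928$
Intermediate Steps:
$h{\left(w,N \right)} = N + N^{2}$ ($h{\left(w,N \right)} = N^{2} + N = N + N^{2}$)
$T{\left(z,K \right)} = 22$ ($T{\left(z,K \right)} = 6 + \left(3 \left(1 + 3\right) + 4\right) = 6 + \left(3 \cdot 4 + 4\right) = 6 + \left(12 + 4\right) = 6 + 16 = 22$)
$14 \cdot 22 \left(T{\left(3,t \right)} - 6\right) = 14 \cdot 22 \left(22 - 6\right) = 308 \cdot 16 = 4928$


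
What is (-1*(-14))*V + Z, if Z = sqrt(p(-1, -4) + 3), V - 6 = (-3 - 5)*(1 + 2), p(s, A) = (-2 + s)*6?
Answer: -252 + I*sqrt(15) ≈ -252.0 + 3.873*I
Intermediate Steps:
p(s, A) = -12 + 6*s
V = -18 (V = 6 + (-3 - 5)*(1 + 2) = 6 - 8*3 = 6 - 24 = -18)
Z = I*sqrt(15) (Z = sqrt((-12 + 6*(-1)) + 3) = sqrt((-12 - 6) + 3) = sqrt(-18 + 3) = sqrt(-15) = I*sqrt(15) ≈ 3.873*I)
(-1*(-14))*V + Z = -1*(-14)*(-18) + I*sqrt(15) = 14*(-18) + I*sqrt(15) = -252 + I*sqrt(15)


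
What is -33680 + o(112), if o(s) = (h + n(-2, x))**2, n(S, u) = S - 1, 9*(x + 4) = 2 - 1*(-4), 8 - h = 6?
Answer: -33679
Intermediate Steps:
h = 2 (h = 8 - 1*6 = 8 - 6 = 2)
x = -10/3 (x = -4 + (2 - 1*(-4))/9 = -4 + (2 + 4)/9 = -4 + (1/9)*6 = -4 + 2/3 = -10/3 ≈ -3.3333)
n(S, u) = -1 + S
o(s) = 1 (o(s) = (2 + (-1 - 2))**2 = (2 - 3)**2 = (-1)**2 = 1)
-33680 + o(112) = -33680 + 1 = -33679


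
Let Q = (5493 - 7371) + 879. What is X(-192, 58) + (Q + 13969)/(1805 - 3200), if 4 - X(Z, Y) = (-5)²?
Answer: -8453/279 ≈ -30.297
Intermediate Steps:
X(Z, Y) = -21 (X(Z, Y) = 4 - 1*(-5)² = 4 - 1*25 = 4 - 25 = -21)
Q = -999 (Q = -1878 + 879 = -999)
X(-192, 58) + (Q + 13969)/(1805 - 3200) = -21 + (-999 + 13969)/(1805 - 3200) = -21 + 12970/(-1395) = -21 + 12970*(-1/1395) = -21 - 2594/279 = -8453/279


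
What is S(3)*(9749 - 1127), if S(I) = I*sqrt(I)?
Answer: 25866*sqrt(3) ≈ 44801.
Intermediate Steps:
S(I) = I**(3/2)
S(3)*(9749 - 1127) = 3**(3/2)*(9749 - 1127) = (3*sqrt(3))*8622 = 25866*sqrt(3)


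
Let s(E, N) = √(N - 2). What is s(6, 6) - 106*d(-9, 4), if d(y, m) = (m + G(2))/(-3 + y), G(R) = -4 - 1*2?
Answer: -47/3 ≈ -15.667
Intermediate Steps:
G(R) = -6 (G(R) = -4 - 2 = -6)
s(E, N) = √(-2 + N)
d(y, m) = (-6 + m)/(-3 + y) (d(y, m) = (m - 6)/(-3 + y) = (-6 + m)/(-3 + y))
s(6, 6) - 106*d(-9, 4) = √(-2 + 6) - 106*(-6 + 4)/(-3 - 9) = √4 - 106*(-2)/(-12) = 2 - (-53)*(-2)/6 = 2 - 106*⅙ = 2 - 53/3 = -47/3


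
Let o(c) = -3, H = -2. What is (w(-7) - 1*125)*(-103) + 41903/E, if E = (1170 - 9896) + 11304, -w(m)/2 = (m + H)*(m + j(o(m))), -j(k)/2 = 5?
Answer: 114487057/2578 ≈ 44409.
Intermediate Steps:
j(k) = -10 (j(k) = -2*5 = -10)
w(m) = -2*(-10 + m)*(-2 + m) (w(m) = -2*(m - 2)*(m - 10) = -2*(-2 + m)*(-10 + m) = -2*(-10 + m)*(-2 + m))
E = 2578 (E = -8726 + 11304 = 2578)
(w(-7) - 1*125)*(-103) + 41903/E = ((-40 - 2*(-7)**2 + 24*(-7)) - 1*125)*(-103) + 41903/2578 = ((-40 - 2*49 - 168) - 125)*(-103) + 41903*(1/2578) = ((-40 - 98 - 168) - 125)*(-103) + 41903/2578 = (-306 - 125)*(-103) + 41903/2578 = -431*(-103) + 41903/2578 = 44393 + 41903/2578 = 114487057/2578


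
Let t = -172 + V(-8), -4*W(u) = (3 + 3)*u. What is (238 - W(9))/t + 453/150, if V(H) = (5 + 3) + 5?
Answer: 5717/3975 ≈ 1.4382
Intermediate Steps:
W(u) = -3*u/2 (W(u) = -(3 + 3)*u/4 = -3*u/2)
V(H) = 13 (V(H) = 8 + 5 = 13)
t = -159 (t = -172 + 13 = -159)
(238 - W(9))/t + 453/150 = (238 - (-3)*9/2)/(-159) + 453/150 = (238 - 1*(-27/2))*(-1/159) + 453*(1/150) = (238 + 27/2)*(-1/159) + 151/50 = (503/2)*(-1/159) + 151/50 = -503/318 + 151/50 = 5717/3975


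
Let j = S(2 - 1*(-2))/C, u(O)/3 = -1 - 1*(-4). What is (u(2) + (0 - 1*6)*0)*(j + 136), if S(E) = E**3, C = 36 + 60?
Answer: 1230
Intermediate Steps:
C = 96
u(O) = 9 (u(O) = 3*(-1 - 1*(-4)) = 3*(-1 + 4) = 3*3 = 9)
j = 2/3 (j = (2 - 1*(-2))**3/96 = (2 + 2)**3*(1/96) = 4**3*(1/96) = 64*(1/96) = 2/3 ≈ 0.66667)
(u(2) + (0 - 1*6)*0)*(j + 136) = (9 + (0 - 1*6)*0)*(2/3 + 136) = (9 + (0 - 6)*0)*(410/3) = (9 - 6*0)*(410/3) = (9 + 0)*(410/3) = 9*(410/3) = 1230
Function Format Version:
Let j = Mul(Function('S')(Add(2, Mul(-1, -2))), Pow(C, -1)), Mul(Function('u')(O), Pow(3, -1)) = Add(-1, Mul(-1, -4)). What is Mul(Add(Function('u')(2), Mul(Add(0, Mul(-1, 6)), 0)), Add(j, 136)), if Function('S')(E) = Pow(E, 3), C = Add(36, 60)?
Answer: 1230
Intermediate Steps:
C = 96
Function('u')(O) = 9 (Function('u')(O) = Mul(3, Add(-1, Mul(-1, -4))) = Mul(3, Add(-1, 4)) = Mul(3, 3) = 9)
j = Rational(2, 3) (j = Mul(Pow(Add(2, Mul(-1, -2)), 3), Pow(96, -1)) = Mul(Pow(Add(2, 2), 3), Rational(1, 96)) = Mul(Pow(4, 3), Rational(1, 96)) = Mul(64, Rational(1, 96)) = Rational(2, 3) ≈ 0.66667)
Mul(Add(Function('u')(2), Mul(Add(0, Mul(-1, 6)), 0)), Add(j, 136)) = Mul(Add(9, Mul(Add(0, Mul(-1, 6)), 0)), Add(Rational(2, 3), 136)) = Mul(Add(9, Mul(Add(0, -6), 0)), Rational(410, 3)) = Mul(Add(9, Mul(-6, 0)), Rational(410, 3)) = Mul(Add(9, 0), Rational(410, 3)) = Mul(9, Rational(410, 3)) = 1230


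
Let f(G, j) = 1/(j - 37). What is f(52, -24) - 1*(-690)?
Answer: 42089/61 ≈ 689.98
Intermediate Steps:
f(G, j) = 1/(-37 + j)
f(52, -24) - 1*(-690) = 1/(-37 - 24) - 1*(-690) = 1/(-61) + 690 = -1/61 + 690 = 42089/61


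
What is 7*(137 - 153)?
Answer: -112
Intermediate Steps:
7*(137 - 153) = 7*(-16) = -112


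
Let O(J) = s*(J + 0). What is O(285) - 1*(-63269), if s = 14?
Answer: 67259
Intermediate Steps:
O(J) = 14*J (O(J) = 14*(J + 0) = 14*J)
O(285) - 1*(-63269) = 14*285 - 1*(-63269) = 3990 + 63269 = 67259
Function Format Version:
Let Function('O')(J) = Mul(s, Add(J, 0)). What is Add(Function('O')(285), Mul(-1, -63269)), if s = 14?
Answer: 67259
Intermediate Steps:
Function('O')(J) = Mul(14, J) (Function('O')(J) = Mul(14, Add(J, 0)) = Mul(14, J))
Add(Function('O')(285), Mul(-1, -63269)) = Add(Mul(14, 285), Mul(-1, -63269)) = Add(3990, 63269) = 67259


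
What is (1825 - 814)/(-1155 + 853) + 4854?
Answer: 1464897/302 ≈ 4850.6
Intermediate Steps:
(1825 - 814)/(-1155 + 853) + 4854 = 1011/(-302) + 4854 = 1011*(-1/302) + 4854 = -1011/302 + 4854 = 1464897/302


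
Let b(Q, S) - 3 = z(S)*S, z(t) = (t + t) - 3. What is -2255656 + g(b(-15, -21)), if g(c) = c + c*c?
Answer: -1356004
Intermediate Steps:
z(t) = -3 + 2*t (z(t) = 2*t - 3 = -3 + 2*t)
b(Q, S) = 3 + S*(-3 + 2*S) (b(Q, S) = 3 + (-3 + 2*S)*S = 3 + S*(-3 + 2*S))
g(c) = c + c**2
-2255656 + g(b(-15, -21)) = -2255656 + (3 - 21*(-3 + 2*(-21)))*(1 + (3 - 21*(-3 + 2*(-21)))) = -2255656 + (3 - 21*(-3 - 42))*(1 + (3 - 21*(-3 - 42))) = -2255656 + (3 - 21*(-45))*(1 + (3 - 21*(-45))) = -2255656 + (3 + 945)*(1 + (3 + 945)) = -2255656 + 948*(1 + 948) = -2255656 + 948*949 = -2255656 + 899652 = -1356004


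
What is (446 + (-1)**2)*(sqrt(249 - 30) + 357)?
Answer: 159579 + 447*sqrt(219) ≈ 1.6619e+5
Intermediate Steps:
(446 + (-1)**2)*(sqrt(249 - 30) + 357) = (446 + 1)*(sqrt(219) + 357) = 447*(357 + sqrt(219)) = 159579 + 447*sqrt(219)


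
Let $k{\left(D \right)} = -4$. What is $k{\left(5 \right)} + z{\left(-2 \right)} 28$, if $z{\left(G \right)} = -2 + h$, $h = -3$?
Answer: $-144$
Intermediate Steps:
$z{\left(G \right)} = -5$ ($z{\left(G \right)} = -2 - 3 = -5$)
$k{\left(5 \right)} + z{\left(-2 \right)} 28 = -4 - 140 = -144$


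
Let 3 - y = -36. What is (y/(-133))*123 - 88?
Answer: -16501/133 ≈ -124.07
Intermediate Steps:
y = 39 (y = 3 - 1*(-36) = 3 + 36 = 39)
(y/(-133))*123 - 88 = (39/(-133))*123 - 88 = (39*(-1/133))*123 - 88 = -39/133*123 - 88 = -4797/133 - 88 = -16501/133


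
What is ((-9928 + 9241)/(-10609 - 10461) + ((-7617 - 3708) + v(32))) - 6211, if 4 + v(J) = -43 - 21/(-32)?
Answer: -5927348733/337120 ≈ -17582.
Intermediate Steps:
v(J) = -1483/32 (v(J) = -4 + (-43 - 21/(-32)) = -4 + (-43 - 21*(-1/32)) = -4 + (-43 + 21/32) = -4 - 1355/32 = -1483/32)
((-9928 + 9241)/(-10609 - 10461) + ((-7617 - 3708) + v(32))) - 6211 = ((-9928 + 9241)/(-10609 - 10461) + ((-7617 - 3708) - 1483/32)) - 6211 = (-687/(-21070) + (-11325 - 1483/32)) - 6211 = (-687*(-1/21070) - 363883/32) - 6211 = (687/21070 - 363883/32) - 6211 = -3833496413/337120 - 6211 = -5927348733/337120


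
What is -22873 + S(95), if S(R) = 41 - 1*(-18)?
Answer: -22814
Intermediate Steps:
S(R) = 59 (S(R) = 41 + 18 = 59)
-22873 + S(95) = -22873 + 59 = -22814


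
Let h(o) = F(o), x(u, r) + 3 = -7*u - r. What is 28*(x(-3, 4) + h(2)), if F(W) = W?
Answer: 448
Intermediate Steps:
x(u, r) = -3 - r - 7*u (x(u, r) = -3 + (-7*u - r) = -3 + (-r - 7*u) = -3 - r - 7*u)
h(o) = o
28*(x(-3, 4) + h(2)) = 28*((-3 - 1*4 - 7*(-3)) + 2) = 28*((-3 - 4 + 21) + 2) = 28*(14 + 2) = 28*16 = 448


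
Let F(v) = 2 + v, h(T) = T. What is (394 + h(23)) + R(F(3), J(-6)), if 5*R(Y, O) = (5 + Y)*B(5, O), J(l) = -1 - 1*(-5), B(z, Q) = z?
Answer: 427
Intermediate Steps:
J(l) = 4 (J(l) = -1 + 5 = 4)
R(Y, O) = 5 + Y (R(Y, O) = ((5 + Y)*5)/5 = (25 + 5*Y)/5 = 5 + Y)
(394 + h(23)) + R(F(3), J(-6)) = (394 + 23) + (5 + (2 + 3)) = 417 + (5 + 5) = 417 + 10 = 427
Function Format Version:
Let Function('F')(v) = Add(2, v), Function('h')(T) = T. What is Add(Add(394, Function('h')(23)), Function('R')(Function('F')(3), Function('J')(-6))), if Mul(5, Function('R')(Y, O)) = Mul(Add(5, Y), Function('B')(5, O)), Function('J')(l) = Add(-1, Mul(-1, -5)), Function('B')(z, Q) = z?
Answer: 427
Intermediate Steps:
Function('J')(l) = 4 (Function('J')(l) = Add(-1, 5) = 4)
Function('R')(Y, O) = Add(5, Y) (Function('R')(Y, O) = Mul(Rational(1, 5), Mul(Add(5, Y), 5)) = Mul(Rational(1, 5), Add(25, Mul(5, Y))) = Add(5, Y))
Add(Add(394, Function('h')(23)), Function('R')(Function('F')(3), Function('J')(-6))) = Add(Add(394, 23), Add(5, Add(2, 3))) = Add(417, Add(5, 5)) = Add(417, 10) = 427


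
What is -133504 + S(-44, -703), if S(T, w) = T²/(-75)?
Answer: -10014736/75 ≈ -1.3353e+5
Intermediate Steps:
S(T, w) = -T²/75 (S(T, w) = T²*(-1/75) = -T²/75)
-133504 + S(-44, -703) = -133504 - 1/75*(-44)² = -133504 - 1/75*1936 = -133504 - 1936/75 = -10014736/75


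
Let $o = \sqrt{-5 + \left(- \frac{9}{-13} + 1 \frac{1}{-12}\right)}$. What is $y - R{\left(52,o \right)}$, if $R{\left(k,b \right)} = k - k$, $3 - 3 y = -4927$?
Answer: $\frac{4930}{3} \approx 1643.3$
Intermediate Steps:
$y = \frac{4930}{3}$ ($y = 1 - - \frac{4927}{3} = 1 + \frac{4927}{3} = \frac{4930}{3} \approx 1643.3$)
$o = \frac{i \sqrt{26715}}{78}$ ($o = \sqrt{-5 + \left(\left(-9\right) \left(- \frac{1}{13}\right) + 1 \left(- \frac{1}{12}\right)\right)} = \sqrt{-5 + \left(\frac{9}{13} - \frac{1}{12}\right)} = \sqrt{-5 + \frac{95}{156}} = \sqrt{- \frac{685}{156}} = \frac{i \sqrt{26715}}{78} \approx 2.0955 i$)
$R{\left(k,b \right)} = 0$
$y - R{\left(52,o \right)} = \frac{4930}{3} - 0 = \frac{4930}{3} + 0 = \frac{4930}{3}$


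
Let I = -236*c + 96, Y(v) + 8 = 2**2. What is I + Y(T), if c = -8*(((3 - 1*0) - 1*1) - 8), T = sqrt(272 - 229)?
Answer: -11236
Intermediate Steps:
T = sqrt(43) ≈ 6.5574
Y(v) = -4 (Y(v) = -8 + 2**2 = -8 + 4 = -4)
c = 48 (c = -8*(((3 + 0) - 1) - 8) = -8*((3 - 1) - 8) = -8*(2 - 8) = -8*(-6) = 48)
I = -11232 (I = -236*48 + 96 = -11328 + 96 = -11232)
I + Y(T) = -11232 - 4 = -11236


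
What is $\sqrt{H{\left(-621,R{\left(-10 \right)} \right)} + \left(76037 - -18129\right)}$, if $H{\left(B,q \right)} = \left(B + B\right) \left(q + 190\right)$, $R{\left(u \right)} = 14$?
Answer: $i \sqrt{159202} \approx 399.0 i$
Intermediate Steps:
$H{\left(B,q \right)} = 2 B \left(190 + q\right)$
$\sqrt{H{\left(-621,R{\left(-10 \right)} \right)} + \left(76037 - -18129\right)} = \sqrt{2 \left(-621\right) \left(190 + 14\right) + \left(76037 - -18129\right)} = \sqrt{2 \left(-621\right) 204 + \left(76037 + 18129\right)} = \sqrt{-253368 + 94166} = \sqrt{-159202} = i \sqrt{159202}$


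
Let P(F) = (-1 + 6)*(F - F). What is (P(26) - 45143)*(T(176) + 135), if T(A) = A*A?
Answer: -1404443873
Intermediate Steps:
T(A) = A²
P(F) = 0 (P(F) = 5*0 = 0)
(P(26) - 45143)*(T(176) + 135) = (0 - 45143)*(176² + 135) = -45143*(30976 + 135) = -45143*31111 = -1404443873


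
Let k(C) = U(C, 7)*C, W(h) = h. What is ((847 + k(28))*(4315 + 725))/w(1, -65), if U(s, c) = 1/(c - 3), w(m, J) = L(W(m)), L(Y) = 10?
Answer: 430416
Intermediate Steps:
w(m, J) = 10
U(s, c) = 1/(-3 + c)
k(C) = C/4 (k(C) = C/(-3 + 7) = C/4)
((847 + k(28))*(4315 + 725))/w(1, -65) = ((847 + (¼)*28)*(4315 + 725))/10 = ((847 + 7)*5040)*(⅒) = (854*5040)*(⅒) = 4304160*(⅒) = 430416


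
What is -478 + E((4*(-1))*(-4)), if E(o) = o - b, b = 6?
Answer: -468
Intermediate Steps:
E(o) = -6 + o (E(o) = o - 1*6 = o - 6 = -6 + o)
-478 + E((4*(-1))*(-4)) = -478 + (-6 + (4*(-1))*(-4)) = -478 + (-6 - 4*(-4)) = -478 + (-6 + 16) = -478 + 10 = -468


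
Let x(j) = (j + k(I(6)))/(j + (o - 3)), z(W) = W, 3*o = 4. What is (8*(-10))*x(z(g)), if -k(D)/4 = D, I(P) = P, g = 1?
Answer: -2760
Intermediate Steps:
k(D) = -4*D
o = 4/3 (o = (1/3)*4 = 4/3 ≈ 1.3333)
x(j) = (-24 + j)/(-5/3 + j) (x(j) = (j - 4*6)/(j + (4/3 - 3)) = (j - 24)/(j - 5/3) = (-24 + j)/(-5/3 + j))
(8*(-10))*x(z(g)) = (8*(-10))*(3*(-24 + 1)/(-5 + 3*1)) = -240*(-23)/(-5 + 3) = -240*(-23)/(-2) = -240*(-1)*(-23)/2 = -80*69/2 = -2760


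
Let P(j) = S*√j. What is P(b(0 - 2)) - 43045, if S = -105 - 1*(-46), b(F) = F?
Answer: -43045 - 59*I*√2 ≈ -43045.0 - 83.439*I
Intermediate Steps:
S = -59 (S = -105 + 46 = -59)
P(j) = -59*√j
P(b(0 - 2)) - 43045 = -59*√(0 - 2) - 43045 = -59*I*√2 - 43045 = -43045 - 59*I*√2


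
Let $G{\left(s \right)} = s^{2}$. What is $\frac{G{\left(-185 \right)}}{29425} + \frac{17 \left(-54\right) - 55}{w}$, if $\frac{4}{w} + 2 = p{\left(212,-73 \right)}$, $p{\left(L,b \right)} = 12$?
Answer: $- \frac{5723367}{2354} \approx -2431.3$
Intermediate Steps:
$w = \frac{2}{5}$ ($w = \frac{4}{-2 + 12} = \frac{4}{10} = 4 \cdot \frac{1}{10} = \frac{2}{5} \approx 0.4$)
$\frac{G{\left(-185 \right)}}{29425} + \frac{17 \left(-54\right) - 55}{w} = \frac{\left(-185\right)^{2}}{29425} + \frac{17 \left(-54\right) - 55}{\frac{2}{5}} = 34225 \cdot \frac{1}{29425} + \left(-918 - 55\right) \frac{5}{2} = \frac{1369}{1177} - \frac{4865}{2} = - \frac{5723367}{2354}$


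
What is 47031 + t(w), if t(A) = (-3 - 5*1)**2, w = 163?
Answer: 47095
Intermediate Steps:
t(A) = 64 (t(A) = (-3 - 5)**2 = (-8)**2 = 64)
47031 + t(w) = 47031 + 64 = 47095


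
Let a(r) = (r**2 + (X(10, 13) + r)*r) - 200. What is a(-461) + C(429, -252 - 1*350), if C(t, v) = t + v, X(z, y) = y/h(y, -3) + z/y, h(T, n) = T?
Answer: 5510094/13 ≈ 4.2385e+5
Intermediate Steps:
X(z, y) = 1 + z/y (X(z, y) = y/y + z/y = 1 + z/y)
a(r) = -200 + r**2 + r*(23/13 + r) (a(r) = (r**2 + ((13 + 10)/13 + r)*r) - 200 = (r**2 + ((1/13)*23 + r)*r) - 200 = (r**2 + (23/13 + r)*r) - 200 = (r**2 + r*(23/13 + r)) - 200 = -200 + r**2 + r*(23/13 + r))
a(-461) + C(429, -252 - 1*350) = (-200 + 2*(-461)**2 + (23/13)*(-461)) + (429 + (-252 - 1*350)) = (-200 + 2*212521 - 10603/13) + (429 + (-252 - 350)) = (-200 + 425042 - 10603/13) + (429 - 602) = 5512343/13 - 173 = 5510094/13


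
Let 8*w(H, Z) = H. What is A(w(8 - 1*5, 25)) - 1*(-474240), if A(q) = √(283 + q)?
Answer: 474240 + √4534/4 ≈ 4.7426e+5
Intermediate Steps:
w(H, Z) = H/8
A(w(8 - 1*5, 25)) - 1*(-474240) = √(283 + (8 - 1*5)/8) - 1*(-474240) = √(283 + (8 - 5)/8) + 474240 = √(283 + (⅛)*3) + 474240 = √(283 + 3/8) + 474240 = √(2267/8) + 474240 = √4534/4 + 474240 = 474240 + √4534/4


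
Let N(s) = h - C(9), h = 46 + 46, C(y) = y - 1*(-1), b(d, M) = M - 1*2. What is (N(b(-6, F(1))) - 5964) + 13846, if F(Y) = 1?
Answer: 7964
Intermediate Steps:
b(d, M) = -2 + M (b(d, M) = M - 2 = -2 + M)
C(y) = 1 + y (C(y) = y + 1 = 1 + y)
h = 92
N(s) = 82 (N(s) = 92 - (1 + 9) = 92 - 1*10 = 92 - 10 = 82)
(N(b(-6, F(1))) - 5964) + 13846 = (82 - 5964) + 13846 = -5882 + 13846 = 7964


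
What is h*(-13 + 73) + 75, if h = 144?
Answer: 8715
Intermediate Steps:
h*(-13 + 73) + 75 = 144*(-13 + 73) + 75 = 144*60 + 75 = 8640 + 75 = 8715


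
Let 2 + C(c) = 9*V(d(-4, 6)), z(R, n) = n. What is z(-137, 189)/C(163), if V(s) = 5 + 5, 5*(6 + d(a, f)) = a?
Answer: 189/88 ≈ 2.1477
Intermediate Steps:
d(a, f) = -6 + a/5
V(s) = 10
C(c) = 88 (C(c) = -2 + 9*10 = -2 + 90 = 88)
z(-137, 189)/C(163) = 189/88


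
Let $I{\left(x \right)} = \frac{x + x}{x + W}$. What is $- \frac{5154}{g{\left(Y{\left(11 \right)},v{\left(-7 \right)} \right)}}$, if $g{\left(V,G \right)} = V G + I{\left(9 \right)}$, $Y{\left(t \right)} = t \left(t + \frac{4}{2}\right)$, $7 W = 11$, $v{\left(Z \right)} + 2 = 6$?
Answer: $- \frac{190698}{21227} \approx -8.9837$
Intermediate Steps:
$v{\left(Z \right)} = 4$ ($v{\left(Z \right)} = -2 + 6 = 4$)
$W = \frac{11}{7}$ ($W = \frac{1}{7} \cdot 11 = \frac{11}{7} \approx 1.5714$)
$I{\left(x \right)} = \frac{2 x}{\frac{11}{7} + x}$ ($I{\left(x \right)} = \frac{x + x}{x + \frac{11}{7}} = \frac{2 x}{\frac{11}{7} + x}$)
$Y{\left(t \right)} = t \left(2 + t\right)$ ($Y{\left(t \right)} = t \left(t + 4 \cdot \frac{1}{2}\right) = t \left(t + 2\right) = t \left(2 + t\right)$)
$g{\left(V,G \right)} = \frac{63}{37} + G V$ ($g{\left(V,G \right)} = V G + 14 \cdot 9 \frac{1}{11 + 7 \cdot 9} = G V + 14 \cdot 9 \frac{1}{11 + 63} = G V + 14 \cdot 9 \cdot \frac{1}{74} = G V + \frac{63}{37} = \frac{63}{37} + G V$)
$- \frac{5154}{g{\left(Y{\left(11 \right)},v{\left(-7 \right)} \right)}} = - \frac{5154}{\frac{63}{37} + 4 \cdot 11 \left(2 + 11\right)} = - \frac{5154}{\frac{63}{37} + 4 \cdot 11 \cdot 13} = - \frac{5154}{\frac{63}{37} + 4 \cdot 143} = - \frac{5154}{\frac{63}{37} + 572} = - \frac{5154}{\frac{21227}{37}} = \left(-5154\right) \frac{37}{21227} = - \frac{190698}{21227}$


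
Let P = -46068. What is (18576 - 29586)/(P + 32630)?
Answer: 5505/6719 ≈ 0.81932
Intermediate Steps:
(18576 - 29586)/(P + 32630) = (18576 - 29586)/(-46068 + 32630) = -11010/(-13438) = -11010*(-1/13438) = 5505/6719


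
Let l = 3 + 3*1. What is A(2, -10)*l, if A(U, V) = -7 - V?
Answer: 18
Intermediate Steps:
l = 6 (l = 3 + 3 = 6)
A(2, -10)*l = (-7 - 1*(-10))*6 = (-7 + 10)*6 = 3*6 = 18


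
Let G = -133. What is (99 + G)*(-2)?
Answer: 68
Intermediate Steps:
(99 + G)*(-2) = (99 - 133)*(-2) = -34*(-2) = 68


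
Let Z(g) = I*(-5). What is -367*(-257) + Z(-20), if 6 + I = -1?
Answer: 94354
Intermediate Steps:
I = -7 (I = -6 - 1 = -7)
Z(g) = 35 (Z(g) = -7*(-5) = 35)
-367*(-257) + Z(-20) = -367*(-257) + 35 = 94319 + 35 = 94354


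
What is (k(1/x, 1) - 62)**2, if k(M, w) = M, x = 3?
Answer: 34225/9 ≈ 3802.8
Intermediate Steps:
(k(1/x, 1) - 62)**2 = (1/3 - 62)**2 = (-185/3)**2 = 34225/9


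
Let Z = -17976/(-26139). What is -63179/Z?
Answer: -550478627/5992 ≈ -91869.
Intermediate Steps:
Z = 5992/8713 (Z = -17976*(-1/26139) = 5992/8713 ≈ 0.68771)
-63179/Z = -63179/5992/8713 = -63179*8713/5992 = -550478627/5992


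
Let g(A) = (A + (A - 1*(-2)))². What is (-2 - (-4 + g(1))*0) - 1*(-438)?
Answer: 436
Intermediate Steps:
g(A) = (2 + 2*A)² (g(A) = (A + (A + 2))² = (A + (2 + A))² = (2 + 2*A)²)
(-2 - (-4 + g(1))*0) - 1*(-438) = (-2 - (-4 + 4*(1 + 1)²)*0) - 1*(-438) = (-2 - (-4 + 4*2²)*0) + 438 = (-2 - (-4 + 4*4)*0) + 438 = (-2 - (-4 + 16)*0) + 438 = (-2 - 12*0) + 438 = (-2 - 1*0) + 438 = (-2 + 0) + 438 = -2 + 438 = 436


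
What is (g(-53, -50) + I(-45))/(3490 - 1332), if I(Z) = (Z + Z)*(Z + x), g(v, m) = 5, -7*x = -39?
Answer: 24875/15106 ≈ 1.6467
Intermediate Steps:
x = 39/7 (x = -1/7*(-39) = 39/7 ≈ 5.5714)
I(Z) = 2*Z*(39/7 + Z) (I(Z) = (Z + Z)*(Z + 39/7) = (2*Z)*(39/7 + Z) = 2*Z*(39/7 + Z))
(g(-53, -50) + I(-45))/(3490 - 1332) = (5 + (2/7)*(-45)*(39 + 7*(-45)))/(3490 - 1332) = (5 + (2/7)*(-45)*(39 - 315))/2158 = (5 + (2/7)*(-45)*(-276))*(1/2158) = (5 + 24840/7)*(1/2158) = (24875/7)*(1/2158) = 24875/15106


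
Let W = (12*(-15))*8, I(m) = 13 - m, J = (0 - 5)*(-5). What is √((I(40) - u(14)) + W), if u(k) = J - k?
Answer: I*√1478 ≈ 38.445*I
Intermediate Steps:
J = 25 (J = -5*(-5) = 25)
u(k) = 25 - k
W = -1440 (W = -180*8 = -1440)
√((I(40) - u(14)) + W) = √(((13 - 1*40) - (25 - 1*14)) - 1440) = √(((13 - 40) - (25 - 14)) - 1440) = √((-27 - 1*11) - 1440) = √((-27 - 11) - 1440) = √(-38 - 1440) = √(-1478) = I*√1478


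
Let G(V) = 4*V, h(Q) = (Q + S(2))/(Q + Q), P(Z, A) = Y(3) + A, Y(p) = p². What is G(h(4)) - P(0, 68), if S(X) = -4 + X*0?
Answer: -77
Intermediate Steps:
P(Z, A) = 9 + A (P(Z, A) = 3² + A = 9 + A)
S(X) = -4 (S(X) = -4 + 0 = -4)
h(Q) = (-4 + Q)/(2*Q) (h(Q) = (Q - 4)/(Q + Q) = (-4 + Q)/((2*Q)) = (-4 + Q)*(1/(2*Q)) = (-4 + Q)/(2*Q))
G(h(4)) - P(0, 68) = 4*((½)*(-4 + 4)/4) - (9 + 68) = 4*((½)*(¼)*0) - 1*77 = 4*0 - 77 = 0 - 77 = -77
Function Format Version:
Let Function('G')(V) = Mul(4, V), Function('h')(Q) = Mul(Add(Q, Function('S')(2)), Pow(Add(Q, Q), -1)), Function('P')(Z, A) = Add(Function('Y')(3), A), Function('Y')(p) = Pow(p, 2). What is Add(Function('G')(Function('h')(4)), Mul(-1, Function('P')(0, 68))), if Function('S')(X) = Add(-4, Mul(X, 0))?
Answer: -77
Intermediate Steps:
Function('P')(Z, A) = Add(9, A) (Function('P')(Z, A) = Add(Pow(3, 2), A) = Add(9, A))
Function('S')(X) = -4 (Function('S')(X) = Add(-4, 0) = -4)
Function('h')(Q) = Mul(Rational(1, 2), Pow(Q, -1), Add(-4, Q)) (Function('h')(Q) = Mul(Add(Q, -4), Pow(Add(Q, Q), -1)) = Mul(Add(-4, Q), Pow(Mul(2, Q), -1)) = Mul(Add(-4, Q), Mul(Rational(1, 2), Pow(Q, -1))) = Mul(Rational(1, 2), Pow(Q, -1), Add(-4, Q)))
Add(Function('G')(Function('h')(4)), Mul(-1, Function('P')(0, 68))) = Add(Mul(4, Mul(Rational(1, 2), Pow(4, -1), Add(-4, 4))), Mul(-1, Add(9, 68))) = Add(Mul(4, Mul(Rational(1, 2), Rational(1, 4), 0)), Mul(-1, 77)) = Add(Mul(4, 0), -77) = Add(0, -77) = -77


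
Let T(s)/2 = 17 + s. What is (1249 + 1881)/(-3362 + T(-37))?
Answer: -1565/1701 ≈ -0.92005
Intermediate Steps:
T(s) = 34 + 2*s (T(s) = 2*(17 + s) = 34 + 2*s)
(1249 + 1881)/(-3362 + T(-37)) = (1249 + 1881)/(-3362 + (34 + 2*(-37))) = 3130/(-3362 + (34 - 74)) = 3130/(-3362 - 40) = 3130/(-3402) = 3130*(-1/3402) = -1565/1701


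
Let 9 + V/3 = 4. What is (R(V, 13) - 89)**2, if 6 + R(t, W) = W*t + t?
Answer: 93025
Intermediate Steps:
V = -15 (V = -27 + 3*4 = -27 + 12 = -15)
R(t, W) = -6 + t + W*t (R(t, W) = -6 + (W*t + t) = -6 + (t + W*t) = -6 + t + W*t)
(R(V, 13) - 89)**2 = ((-6 - 15 + 13*(-15)) - 89)**2 = ((-6 - 15 - 195) - 89)**2 = (-216 - 89)**2 = (-305)**2 = 93025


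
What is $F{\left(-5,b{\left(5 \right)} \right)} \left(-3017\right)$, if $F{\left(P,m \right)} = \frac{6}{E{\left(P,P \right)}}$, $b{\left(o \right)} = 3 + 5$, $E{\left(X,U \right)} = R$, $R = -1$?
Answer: $18102$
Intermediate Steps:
$E{\left(X,U \right)} = -1$
$b{\left(o \right)} = 8$
$F{\left(P,m \right)} = -6$ ($F{\left(P,m \right)} = \frac{6}{-1} = 6 \left(-1\right) = -6$)
$F{\left(-5,b{\left(5 \right)} \right)} \left(-3017\right) = \left(-6\right) \left(-3017\right) = 18102$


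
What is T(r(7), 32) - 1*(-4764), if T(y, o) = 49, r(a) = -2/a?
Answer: 4813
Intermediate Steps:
T(r(7), 32) - 1*(-4764) = 49 - 1*(-4764) = 49 + 4764 = 4813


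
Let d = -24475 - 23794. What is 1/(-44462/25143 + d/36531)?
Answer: -306166311/945956263 ≈ -0.32366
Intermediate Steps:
d = -48269
1/(-44462/25143 + d/36531) = 1/(-44462/25143 - 48269/36531) = 1/(-945956263/306166311) = -306166311/945956263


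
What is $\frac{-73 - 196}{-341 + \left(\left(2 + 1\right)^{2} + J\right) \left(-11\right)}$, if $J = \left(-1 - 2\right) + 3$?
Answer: $\frac{269}{440} \approx 0.61136$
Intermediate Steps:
$J = 0$ ($J = \left(-1 - 2\right) + 3 = -3 + 3 = 0$)
$\frac{-73 - 196}{-341 + \left(\left(2 + 1\right)^{2} + J\right) \left(-11\right)} = \frac{-73 - 196}{-341 + \left(\left(2 + 1\right)^{2} + 0\right) \left(-11\right)} = - \frac{269}{-341 + \left(3^{2} + 0\right) \left(-11\right)} = - \frac{269}{-341 + \left(9 + 0\right) \left(-11\right)} = - \frac{269}{-341 + 9 \left(-11\right)} = - \frac{269}{-341 - 99} = - \frac{269}{-440} = \left(-269\right) \left(- \frac{1}{440}\right) = \frac{269}{440}$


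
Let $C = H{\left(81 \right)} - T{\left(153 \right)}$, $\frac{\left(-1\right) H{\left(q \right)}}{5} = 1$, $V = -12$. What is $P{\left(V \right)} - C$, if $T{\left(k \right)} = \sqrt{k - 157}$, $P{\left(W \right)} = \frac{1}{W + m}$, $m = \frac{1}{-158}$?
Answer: $\frac{9327}{1897} + 2 i \approx 4.9167 + 2.0 i$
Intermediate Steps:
$m = - \frac{1}{158} \approx -0.0063291$
$P{\left(W \right)} = \frac{1}{- \frac{1}{158} + W}$ ($P{\left(W \right)} = \frac{1}{W - \frac{1}{158}} = \frac{1}{- \frac{1}{158} + W}$)
$T{\left(k \right)} = \sqrt{-157 + k}$
$H{\left(q \right)} = -5$ ($H{\left(q \right)} = \left(-5\right) 1 = -5$)
$C = -5 - 2 i$ ($C = -5 - \sqrt{-157 + 153} = -5 - \sqrt{-4} = -5 - 2 i \approx -5.0 - 2.0 i$)
$P{\left(V \right)} - C = \frac{158}{-1 + 158 \left(-12\right)} - \left(-5 - 2 i\right) = \frac{158}{-1 - 1896} + \left(5 + 2 i\right) = \frac{158}{-1897} + \left(5 + 2 i\right) = 158 \left(- \frac{1}{1897}\right) + \left(5 + 2 i\right) = - \frac{158}{1897} + \left(5 + 2 i\right) = \frac{9327}{1897} + 2 i$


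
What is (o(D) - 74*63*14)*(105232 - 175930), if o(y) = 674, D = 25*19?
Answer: 4566666612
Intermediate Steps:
D = 475
(o(D) - 74*63*14)*(105232 - 175930) = (674 - 74*63*14)*(105232 - 175930) = (674 - 4662*14)*(-70698) = (674 - 65268)*(-70698) = -64594*(-70698) = 4566666612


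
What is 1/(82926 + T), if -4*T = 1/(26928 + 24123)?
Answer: 204204/16933820903 ≈ 1.2059e-5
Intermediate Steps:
T = -1/204204 (T = -1/(4*(26928 + 24123)) = -¼/51051 = -¼*1/51051 = -1/204204 ≈ -4.8971e-6)
1/(82926 + T) = 1/(82926 - 1/204204) = 1/(16933820903/204204) = 204204/16933820903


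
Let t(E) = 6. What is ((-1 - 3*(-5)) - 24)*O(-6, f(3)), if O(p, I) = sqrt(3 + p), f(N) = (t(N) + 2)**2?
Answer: -10*I*sqrt(3) ≈ -17.32*I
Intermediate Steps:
f(N) = 64 (f(N) = (6 + 2)**2 = 8**2 = 64)
((-1 - 3*(-5)) - 24)*O(-6, f(3)) = ((-1 - 3*(-5)) - 24)*sqrt(3 - 6) = ((-1 + 15) - 24)*sqrt(-3) = (14 - 24)*(I*sqrt(3)) = -10*I*sqrt(3)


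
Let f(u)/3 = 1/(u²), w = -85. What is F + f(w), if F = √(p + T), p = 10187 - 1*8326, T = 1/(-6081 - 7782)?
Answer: 3/7225 + √357652119246/13863 ≈ 43.140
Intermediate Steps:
f(u) = 3/u² (f(u) = 3/(u²) = 3/u²)
T = -1/13863 (T = 1/(-13863) = -1/13863 ≈ -7.2134e-5)
p = 1861 (p = 10187 - 8326 = 1861)
F = √357652119246/13863 (F = √(1861 - 1/13863) = √(25799042/13863) = √357652119246/13863 ≈ 43.139)
F + f(w) = √357652119246/13863 + 3/(-85)² = √357652119246/13863 + 3*(1/7225) = √357652119246/13863 + 3/7225 = 3/7225 + √357652119246/13863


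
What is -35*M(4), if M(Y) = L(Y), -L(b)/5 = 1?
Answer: 175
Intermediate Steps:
L(b) = -5 (L(b) = -5*1 = -5)
M(Y) = -5
-35*M(4) = -35*(-5) = 175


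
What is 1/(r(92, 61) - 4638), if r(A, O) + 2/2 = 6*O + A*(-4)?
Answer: -1/4641 ≈ -0.00021547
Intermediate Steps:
r(A, O) = -1 - 4*A + 6*O (r(A, O) = -1 + (6*O + A*(-4)) = -1 + (6*O - 4*A) = -1 + (-4*A + 6*O) = -1 - 4*A + 6*O)
1/(r(92, 61) - 4638) = 1/((-1 - 4*92 + 6*61) - 4638) = 1/((-1 - 368 + 366) - 4638) = 1/(-3 - 4638) = 1/(-4641) = -1/4641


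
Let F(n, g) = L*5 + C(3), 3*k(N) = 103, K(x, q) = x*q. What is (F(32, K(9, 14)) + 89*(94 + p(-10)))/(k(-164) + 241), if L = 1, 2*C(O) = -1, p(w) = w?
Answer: 44883/1652 ≈ 27.169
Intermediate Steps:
K(x, q) = q*x
k(N) = 103/3 (k(N) = (⅓)*103 = 103/3)
C(O) = -½ (C(O) = (½)*(-1) = -½)
F(n, g) = 9/2 (F(n, g) = 1*5 - ½ = 5 - ½ = 9/2)
(F(32, K(9, 14)) + 89*(94 + p(-10)))/(k(-164) + 241) = (9/2 + 89*(94 - 10))/(103/3 + 241) = (9/2 + 89*84)/(826/3) = (9/2 + 7476)*(3/826) = (14961/2)*(3/826) = 44883/1652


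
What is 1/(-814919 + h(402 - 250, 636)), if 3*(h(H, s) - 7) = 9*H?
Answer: -1/814456 ≈ -1.2278e-6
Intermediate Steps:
h(H, s) = 7 + 3*H (h(H, s) = 7 + (9*H)/3 = 7 + 3*H)
1/(-814919 + h(402 - 250, 636)) = 1/(-814919 + (7 + 3*(402 - 250))) = 1/(-814919 + (7 + 3*152)) = 1/(-814919 + (7 + 456)) = 1/(-814919 + 463) = 1/(-814456) = -1/814456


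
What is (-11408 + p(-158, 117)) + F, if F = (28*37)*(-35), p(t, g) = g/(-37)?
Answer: -1763833/37 ≈ -47671.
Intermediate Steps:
p(t, g) = -g/37 (p(t, g) = g*(-1/37) = -g/37)
F = -36260 (F = 1036*(-35) = -36260)
(-11408 + p(-158, 117)) + F = (-11408 - 1/37*117) - 36260 = (-11408 - 117/37) - 36260 = -422213/37 - 36260 = -1763833/37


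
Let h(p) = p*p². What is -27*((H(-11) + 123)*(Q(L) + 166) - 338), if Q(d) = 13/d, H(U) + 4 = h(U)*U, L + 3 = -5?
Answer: -65497599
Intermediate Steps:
L = -8 (L = -3 - 5 = -8)
h(p) = p³
H(U) = -4 + U⁴ (H(U) = -4 + U³*U = -4 + U⁴)
-27*((H(-11) + 123)*(Q(L) + 166) - 338) = -27*(((-4 + (-11)⁴) + 123)*(13/(-8) + 166) - 338) = -27*(((-4 + 14641) + 123)*(13*(-⅛) + 166) - 338) = -27*((14637 + 123)*(-13/8 + 166) - 338) = -27*(14760*(1315/8) - 338) = -27*(2426175 - 338) = -27*2425837 = -65497599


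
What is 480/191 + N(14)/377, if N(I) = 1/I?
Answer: 2533631/1008098 ≈ 2.5133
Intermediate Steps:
480/191 + N(14)/377 = 480/191 + 1/(14*377) = 480*(1/191) + (1/14)*(1/377) = 480/191 + 1/5278 = 2533631/1008098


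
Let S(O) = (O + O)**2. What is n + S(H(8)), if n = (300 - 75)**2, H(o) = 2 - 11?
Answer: 50949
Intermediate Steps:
H(o) = -9
S(O) = 4*O**2 (S(O) = (2*O)**2 = 4*O**2)
n = 50625 (n = 225**2 = 50625)
n + S(H(8)) = 50625 + 4*(-9)**2 = 50625 + 4*81 = 50625 + 324 = 50949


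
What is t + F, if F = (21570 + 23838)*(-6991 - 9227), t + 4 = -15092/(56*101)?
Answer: -148758244035/202 ≈ -7.3643e+8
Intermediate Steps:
t = -1347/202 (t = -4 - 15092/(56*101) = -4 - 15092/5656 = -4 - 15092*1/5656 = -4 - 539/202 = -1347/202 ≈ -6.6683)
F = -736426944 (F = 45408*(-16218) = -736426944)
t + F = -1347/202 - 736426944 = -148758244035/202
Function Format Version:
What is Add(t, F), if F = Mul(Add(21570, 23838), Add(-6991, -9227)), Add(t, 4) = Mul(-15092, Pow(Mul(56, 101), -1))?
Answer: Rational(-148758244035, 202) ≈ -7.3643e+8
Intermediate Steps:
t = Rational(-1347, 202) (t = Add(-4, Mul(-15092, Pow(Mul(56, 101), -1))) = Add(-4, Mul(-15092, Pow(5656, -1))) = Add(-4, Mul(-15092, Rational(1, 5656))) = Add(-4, Rational(-539, 202)) = Rational(-1347, 202) ≈ -6.6683)
F = -736426944 (F = Mul(45408, -16218) = -736426944)
Add(t, F) = Add(Rational(-1347, 202), -736426944) = Rational(-148758244035, 202)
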